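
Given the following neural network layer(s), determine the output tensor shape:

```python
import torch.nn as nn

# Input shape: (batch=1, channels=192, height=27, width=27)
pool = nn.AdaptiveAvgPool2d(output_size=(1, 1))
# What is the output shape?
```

Input: (1, 192, 27, 27) -> Output: (1, 192, 1, 1)

Answer: (1, 192, 1, 1)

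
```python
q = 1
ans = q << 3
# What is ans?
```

Trace:
`q = 1` → q = 1
`ans = q << 3` → ans = 8
So ans = 8

Answer: 8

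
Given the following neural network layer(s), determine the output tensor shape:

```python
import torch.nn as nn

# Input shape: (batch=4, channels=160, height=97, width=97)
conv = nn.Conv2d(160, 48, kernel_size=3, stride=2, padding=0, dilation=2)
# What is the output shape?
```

Input: (4, 160, 97, 97) -> Output: (4, 48, 47, 47)

Answer: (4, 48, 47, 47)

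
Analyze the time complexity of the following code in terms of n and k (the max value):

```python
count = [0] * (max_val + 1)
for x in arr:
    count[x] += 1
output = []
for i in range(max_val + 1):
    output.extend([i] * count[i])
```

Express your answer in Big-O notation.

This is Counting sort (k = max value). Time complexity: O(n + k).

Answer: O(n + k)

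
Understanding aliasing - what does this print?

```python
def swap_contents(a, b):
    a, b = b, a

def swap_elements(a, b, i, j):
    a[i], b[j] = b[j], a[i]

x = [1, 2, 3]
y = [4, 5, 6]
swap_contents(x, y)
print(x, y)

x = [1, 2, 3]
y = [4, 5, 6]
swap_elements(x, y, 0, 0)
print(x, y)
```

Key concept: parameter rebinding vs mutation.
Step by step:
`x = [1, 2, 3]` → x = [1, 2, 3]
`y = [4, 5, 6]` → y = [4, 5, 6]
`swap_contents(x, y)` → no visible change to tracked variables
`print(x, y)` → prints [1, 2, 3] [4, 5, 6]
`x = [1, 2, 3]` → x = [1, 2, 3]
`y = [4, 5, 6]` → y = [4, 5, 6]
`swap_elements(x, y, 0, 0)` → x = [4, 2, 3]; y = [1, 5, 6]
`print(x, y)` → prints [4, 2, 3] [1, 5, 6]

Answer:
[1, 2, 3] [4, 5, 6]
[4, 2, 3] [1, 5, 6]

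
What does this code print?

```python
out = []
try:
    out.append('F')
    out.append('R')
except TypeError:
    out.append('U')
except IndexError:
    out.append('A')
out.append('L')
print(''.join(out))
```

Execution trace: 'F' (try body) → 'R' (try body, no exception) → 'L' (after the try/except). Output: FRL

Answer: FRL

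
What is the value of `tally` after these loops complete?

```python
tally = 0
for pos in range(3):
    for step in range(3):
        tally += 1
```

3 * 3 = 9
`tally` takes the values: 0 → 1 → 2 → 3 → 4 → 5 → 6 → 7 → 8 → 9

Answer: 9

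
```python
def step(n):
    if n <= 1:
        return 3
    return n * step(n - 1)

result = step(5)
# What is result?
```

step(5) = 5 * 4 * 3 * 2 * 3 = 360

Answer: 360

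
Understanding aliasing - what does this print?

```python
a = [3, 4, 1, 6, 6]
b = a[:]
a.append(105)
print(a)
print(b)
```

Key concept: slice [:] creates copy.
Step by step:
`a = [3, 4, 1, 6, 6]` → a = [3, 4, 1, 6, 6]
`b = a[:]` → b = [3, 4, 1, 6, 6]
`a.append(105)` → a = [3, 4, 1, 6, 6, 105]
`print(a)` → prints [3, 4, 1, 6, 6, 105]
`print(b)` → prints [3, 4, 1, 6, 6]

Answer:
[3, 4, 1, 6, 6, 105]
[3, 4, 1, 6, 6]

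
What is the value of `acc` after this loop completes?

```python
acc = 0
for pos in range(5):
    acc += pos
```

Sum of 0 to 4 = 10
`acc` takes the values: 0 → 1 → 3 → 6 → 10

Answer: 10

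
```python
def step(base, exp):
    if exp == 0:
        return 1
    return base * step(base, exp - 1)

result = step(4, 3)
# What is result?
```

step(4, 3) = 4 * 4 * 4 = 64

Answer: 64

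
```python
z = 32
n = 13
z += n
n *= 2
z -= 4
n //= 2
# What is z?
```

Trace:
`z = 32` → z = 32
`n = 13` → n = 13
`z += n` → z = 45
`n *= 2` → n = 26
`z -= 4` → z = 41
`n //= 2` → n = 13
So z = 41

Answer: 41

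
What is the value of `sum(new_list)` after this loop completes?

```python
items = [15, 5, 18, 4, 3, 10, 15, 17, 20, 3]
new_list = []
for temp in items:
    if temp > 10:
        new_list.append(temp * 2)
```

Sum of doubled values > 10
`new_list` takes the values: [] → [30] → [30, 36] → [30, 36, 30] → [30, 36, 30, 34] → [30, 36, 30, 34, 40]
So `sum(new_list)` = 170

Answer: 170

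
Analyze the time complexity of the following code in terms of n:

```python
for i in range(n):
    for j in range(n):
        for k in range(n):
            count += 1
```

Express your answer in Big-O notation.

This is Triple nested loop. Time complexity: O(n³).

Answer: O(n³)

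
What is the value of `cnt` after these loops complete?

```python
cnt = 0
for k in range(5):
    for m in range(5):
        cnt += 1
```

5 * 5 = 25
`cnt` takes the values: 0 → 1 → 2 → 3 → 4 → 5 → 6 → 7 → 8 → 9 → 10 → 11 → 12 → 13 → 14 → 15 → 16 → 17 → 18 → 19 → 20 → 21 → 22 → 23 → 24 → 25

Answer: 25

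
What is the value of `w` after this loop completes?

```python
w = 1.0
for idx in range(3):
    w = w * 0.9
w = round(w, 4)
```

Exponential decay: 1.0 * 0.9^3
`w` takes the values: 1.0 → 0.9 → 0.81 → 0.729

Answer: 0.729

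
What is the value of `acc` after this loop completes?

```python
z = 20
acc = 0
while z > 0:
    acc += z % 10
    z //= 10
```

Sum digits of 20
`acc` takes the values: 0 → 2

Answer: 2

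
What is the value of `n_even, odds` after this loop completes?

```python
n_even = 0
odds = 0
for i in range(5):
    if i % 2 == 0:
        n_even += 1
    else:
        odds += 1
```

Count evens and odds in range(5)
`n_even, odds` takes the values: (0, 0) → (1, 0) → (1, 1) → (2, 1) → (2, 2) → (3, 2)

Answer: 3, 2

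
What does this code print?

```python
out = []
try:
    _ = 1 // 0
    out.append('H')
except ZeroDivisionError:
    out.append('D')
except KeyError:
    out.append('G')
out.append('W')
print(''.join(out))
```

Execution trace: 'D' (except ZeroDivisionError) → 'W' (after the try/except). Output: DW

Answer: DW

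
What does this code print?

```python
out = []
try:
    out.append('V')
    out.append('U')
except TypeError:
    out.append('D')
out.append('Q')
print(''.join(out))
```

Execution trace: 'V' (try body) → 'U' (try body, no exception) → 'Q' (after the try/except). Output: VUQ

Answer: VUQ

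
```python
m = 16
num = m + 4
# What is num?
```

Trace:
`m = 16` → m = 16
`num = m + 4` → num = 20
So num = 20

Answer: 20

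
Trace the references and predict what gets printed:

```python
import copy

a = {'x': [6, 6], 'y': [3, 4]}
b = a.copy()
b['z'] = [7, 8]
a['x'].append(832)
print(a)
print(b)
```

Key concept: shallow copy of dict with mutable values.
Step by step:
`a = {'x': [6, 6], 'y': [3, 4]}` → a = {'x': [6, 6], 'y': [3, 4]}
`b = a.copy()` → b = {'x': [6, 6], 'y': [3, 4]}
`b['z'] = [7, 8]` → b = {'x': [6, 6], 'y': [3, 4], 'z': [7, 8]}
`a['x'].append(832)` → a = {'x': [6, 6, 832], 'y': [3, 4]}; b = {'x': [6, 6, 832], 'y': [3, 4], 'z': [7, 8]}
`print(a)` → prints {'x': [6, 6, 832], 'y': [3, 4]}
`print(b)` → prints {'x': [6, 6, 832], 'y': [3, 4], 'z': [7, 8]}

Answer:
{'x': [6, 6, 832], 'y': [3, 4]}
{'x': [6, 6, 832], 'y': [3, 4], 'z': [7, 8]}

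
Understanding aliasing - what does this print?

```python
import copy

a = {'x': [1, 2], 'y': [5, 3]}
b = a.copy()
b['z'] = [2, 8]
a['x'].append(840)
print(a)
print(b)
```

Key concept: shallow copy of dict with mutable values.
Step by step:
`a = {'x': [1, 2], 'y': [5, 3]}` → a = {'x': [1, 2], 'y': [5, 3]}
`b = a.copy()` → b = {'x': [1, 2], 'y': [5, 3]}
`b['z'] = [2, 8]` → b = {'x': [1, 2], 'y': [5, 3], 'z': [2, 8]}
`a['x'].append(840)` → a = {'x': [1, 2, 840], 'y': [5, 3]}; b = {'x': [1, 2, 840], 'y': [5, 3], 'z': [2, 8]}
`print(a)` → prints {'x': [1, 2, 840], 'y': [5, 3]}
`print(b)` → prints {'x': [1, 2, 840], 'y': [5, 3], 'z': [2, 8]}

Answer:
{'x': [1, 2, 840], 'y': [5, 3]}
{'x': [1, 2, 840], 'y': [5, 3], 'z': [2, 8]}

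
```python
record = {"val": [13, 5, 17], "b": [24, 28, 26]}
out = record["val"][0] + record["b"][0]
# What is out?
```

Trace:
`record = {"val": [13, 5, 17], "b": [24, 28, 26]}` → record = {'val': [13, 5, 17], 'b': [24, 28, 26]}
`out = record["val"][0] + record["b"][0]` → out = 37
So out = 37

Answer: 37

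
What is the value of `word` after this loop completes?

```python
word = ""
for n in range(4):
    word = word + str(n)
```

Concatenate digits 0 to 3
`word` takes the values: "" → "0" → "01" → "012" → "0123"

Answer: "0123"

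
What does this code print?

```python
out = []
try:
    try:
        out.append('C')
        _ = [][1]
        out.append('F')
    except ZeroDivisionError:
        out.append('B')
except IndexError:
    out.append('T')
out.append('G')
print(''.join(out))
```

Execution trace: 'C' (try body) → 'T' (outer except IndexError) → 'G' (after the try/except). Output: CTG

Answer: CTG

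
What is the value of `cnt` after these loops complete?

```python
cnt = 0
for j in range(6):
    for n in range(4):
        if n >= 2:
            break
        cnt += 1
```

Inner breaks at 2, outer runs 6 times
`cnt` takes the values: 0 → 1 → 2 → 3 → 4 → 5 → 6 → 7 → 8 → 9 → 10 → 11 → 12

Answer: 12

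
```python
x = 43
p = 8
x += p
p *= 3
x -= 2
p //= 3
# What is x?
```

Trace:
`x = 43` → x = 43
`p = 8` → p = 8
`x += p` → x = 51
`p *= 3` → p = 24
`x -= 2` → x = 49
`p //= 3` → p = 8
So x = 49

Answer: 49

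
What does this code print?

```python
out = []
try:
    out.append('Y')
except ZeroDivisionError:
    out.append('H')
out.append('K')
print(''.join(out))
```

Execution trace: 'Y' (try body, no exception) → 'K' (after the try/except). Output: YK

Answer: YK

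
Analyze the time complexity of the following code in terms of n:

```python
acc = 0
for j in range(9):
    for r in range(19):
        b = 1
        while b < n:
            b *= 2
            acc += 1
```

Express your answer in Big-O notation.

Each loop level contributes: 1 × 1 × log n. Multiplying the contributions gives O(log n).

Answer: O(log n)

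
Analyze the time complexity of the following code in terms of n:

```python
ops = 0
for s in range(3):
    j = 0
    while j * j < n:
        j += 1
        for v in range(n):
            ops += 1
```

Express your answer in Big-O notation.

Each loop level contributes: 1 × √n × n. Multiplying the contributions gives O(n√n).

Answer: O(n√n)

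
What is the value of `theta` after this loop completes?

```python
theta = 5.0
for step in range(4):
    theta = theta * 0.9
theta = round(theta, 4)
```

Exponential decay: 5.0 * 0.9^4
`theta` takes the values: 5.0 → 4.5 → 4.05 → 3.645 → 3.2805

Answer: 3.2805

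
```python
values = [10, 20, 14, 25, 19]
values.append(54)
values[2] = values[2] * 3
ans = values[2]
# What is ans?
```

Trace:
`values = [10, 20, 14, 25, 19]` → values = [10, 20, 14, 25, 19]
`values.append(54)` → values = [10, 20, 14, 25, 19, 54]
`values[2] = values[2] * 3` → values = [10, 20, 42, 25, 19, 54]
`ans = values[2]` → ans = 42
So ans = 42

Answer: 42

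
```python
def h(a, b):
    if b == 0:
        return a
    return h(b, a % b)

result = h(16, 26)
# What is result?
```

h(16, 26) -> h(26, 16) -> h(16, 10) -> h(10, 6) -> h(6, 4) -> h(4, 2) -> h(2, 0) -> 2

Answer: 2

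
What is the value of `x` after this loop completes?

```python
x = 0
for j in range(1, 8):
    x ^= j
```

XOR of 1 to 7
`x` takes the values: 0 → 1 → 3 → 0 → 4 → 1 → 7 → 0

Answer: 0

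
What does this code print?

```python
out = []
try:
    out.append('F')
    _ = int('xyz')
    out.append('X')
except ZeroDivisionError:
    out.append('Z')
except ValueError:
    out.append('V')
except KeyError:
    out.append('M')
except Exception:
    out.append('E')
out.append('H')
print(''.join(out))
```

Execution trace: 'F' (try body) → 'V' (except ValueError) → 'H' (after the try/except). Output: FVH

Answer: FVH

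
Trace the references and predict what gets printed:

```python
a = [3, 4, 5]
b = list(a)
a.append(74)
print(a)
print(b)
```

Key concept: list() constructor creates copy.
Step by step:
`a = [3, 4, 5]` → a = [3, 4, 5]
`b = list(a)` → b = [3, 4, 5]
`a.append(74)` → a = [3, 4, 5, 74]
`print(a)` → prints [3, 4, 5, 74]
`print(b)` → prints [3, 4, 5]

Answer:
[3, 4, 5, 74]
[3, 4, 5]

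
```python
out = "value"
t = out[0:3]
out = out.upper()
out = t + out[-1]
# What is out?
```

Trace:
`out = "value"` → out = 'value'
`t = out[0:3]` → t = 'val'
`out = out.upper()` → out = 'VALUE'
`out = t + out[-1]` → out = 'valE'
So out = 'valE'

Answer: 'valE'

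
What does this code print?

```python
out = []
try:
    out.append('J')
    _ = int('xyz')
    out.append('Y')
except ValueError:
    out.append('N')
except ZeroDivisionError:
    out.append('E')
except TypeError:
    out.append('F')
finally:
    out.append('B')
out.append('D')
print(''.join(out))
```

Execution trace: 'J' (try body) → 'N' (except ValueError) → 'B' (finally) → 'D' (after the try/except). Output: JNBD

Answer: JNBD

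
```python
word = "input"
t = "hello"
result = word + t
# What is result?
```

Trace:
`word = "input"` → word = 'input'
`t = "hello"` → t = 'hello'
`result = word + t` → result = 'inputhello'
So result = 'inputhello'

Answer: 'inputhello'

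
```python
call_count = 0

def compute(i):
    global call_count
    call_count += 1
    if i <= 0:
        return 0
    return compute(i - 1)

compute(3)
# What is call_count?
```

Linear recursion stepping by 1: 4 calls from i=3 down to ≤0.

Answer: 4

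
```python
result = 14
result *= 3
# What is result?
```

Trace:
`result = 14` → result = 14
`result *= 3` → result = 42
So result = 42

Answer: 42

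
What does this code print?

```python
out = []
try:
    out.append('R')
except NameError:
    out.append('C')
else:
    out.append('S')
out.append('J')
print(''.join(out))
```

Execution trace: 'R' (try body, no exception) → 'S' (else) → 'J' (after the try/except). Output: RSJ

Answer: RSJ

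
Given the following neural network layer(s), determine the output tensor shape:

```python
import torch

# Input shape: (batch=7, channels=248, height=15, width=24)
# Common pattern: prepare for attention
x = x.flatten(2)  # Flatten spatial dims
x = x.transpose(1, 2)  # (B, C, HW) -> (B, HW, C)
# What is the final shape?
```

Input: (7, 248, 15, 24) -> after flatten(2): (7, 248, 360) -> Output: (7, 360, 248)

Answer: (7, 360, 248)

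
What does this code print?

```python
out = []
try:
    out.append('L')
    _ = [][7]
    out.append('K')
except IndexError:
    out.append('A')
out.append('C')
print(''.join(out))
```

Execution trace: 'L' (try body) → 'A' (except IndexError) → 'C' (after the try/except). Output: LAC

Answer: LAC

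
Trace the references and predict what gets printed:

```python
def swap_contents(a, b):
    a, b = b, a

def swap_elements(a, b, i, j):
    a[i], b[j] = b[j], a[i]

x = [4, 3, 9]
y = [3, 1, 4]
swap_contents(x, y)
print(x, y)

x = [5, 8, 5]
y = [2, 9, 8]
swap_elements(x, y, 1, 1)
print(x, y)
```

Key concept: parameter rebinding vs mutation.
Step by step:
`x = [4, 3, 9]` → x = [4, 3, 9]
`y = [3, 1, 4]` → y = [3, 1, 4]
`swap_contents(x, y)` → no visible change to tracked variables
`print(x, y)` → prints [4, 3, 9] [3, 1, 4]
`x = [5, 8, 5]` → x = [5, 8, 5]
`y = [2, 9, 8]` → y = [2, 9, 8]
`swap_elements(x, y, 1, 1)` → x = [5, 9, 5]; y = [2, 8, 8]
`print(x, y)` → prints [5, 9, 5] [2, 8, 8]

Answer:
[4, 3, 9] [3, 1, 4]
[5, 9, 5] [2, 8, 8]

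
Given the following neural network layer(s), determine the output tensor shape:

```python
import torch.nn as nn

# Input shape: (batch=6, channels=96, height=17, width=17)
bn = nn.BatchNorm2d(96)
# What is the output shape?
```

Input: (6, 96, 17, 17) -> Output: (6, 96, 17, 17)

Answer: (6, 96, 17, 17)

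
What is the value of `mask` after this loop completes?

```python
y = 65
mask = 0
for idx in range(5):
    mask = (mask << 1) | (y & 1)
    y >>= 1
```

Reverse lowest 5 bits of 65
`mask` takes the values: 0 → 1 → 2 → 4 → 8 → 16

Answer: 16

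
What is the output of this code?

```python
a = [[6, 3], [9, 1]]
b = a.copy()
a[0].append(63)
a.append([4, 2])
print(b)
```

Key concept: shallow copy with nested lists.
Step by step:
`a = [[6, 3], [9, 1]]` → a = [[6, 3], [9, 1]]
`b = a.copy()` → b = [[6, 3], [9, 1]]
`a[0].append(63)` → a = [[6, 3, 63], [9, 1]]; b = [[6, 3, 63], [9, 1]]
`a.append([4, 2])` → a = [[6, 3, 63], [9, 1], [4, 2]]
`print(b)` → prints [[6, 3, 63], [9, 1]]

Answer: [[6, 3, 63], [9, 1]]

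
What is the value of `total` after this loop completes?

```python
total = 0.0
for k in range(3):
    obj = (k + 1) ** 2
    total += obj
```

Sum of squared losses 1² + 2² + ... + 3²
`total` takes the values: 0.0 → 1.0 → 5.0 → 14.0

Answer: 14.0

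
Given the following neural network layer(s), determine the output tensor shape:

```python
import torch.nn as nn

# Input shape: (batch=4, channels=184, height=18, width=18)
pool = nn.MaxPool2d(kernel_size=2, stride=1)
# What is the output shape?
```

Input: (4, 184, 18, 18) -> Output: (4, 184, 17, 17)

Answer: (4, 184, 17, 17)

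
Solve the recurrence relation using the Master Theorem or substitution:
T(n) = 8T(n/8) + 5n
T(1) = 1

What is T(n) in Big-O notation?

By Master Theorem: a=8, b=8, f(n)=5n. Since log_8(8) = 1 and f(n) = Θ(n^1), Case 2 applies. T(n) = O(n log n).

Answer: O(n log n)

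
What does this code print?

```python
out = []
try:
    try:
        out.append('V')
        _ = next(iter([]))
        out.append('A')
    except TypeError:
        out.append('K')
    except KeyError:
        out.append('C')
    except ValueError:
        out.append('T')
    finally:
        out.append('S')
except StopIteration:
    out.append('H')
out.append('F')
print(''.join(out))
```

Execution trace: 'V' (try body) → 'S' (finally) → 'H' (outer except StopIteration) → 'F' (after the try/except). Output: VSHF

Answer: VSHF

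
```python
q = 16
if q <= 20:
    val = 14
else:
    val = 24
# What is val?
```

Trace:
`q = 16` → q = 16
`if q <= 20: ...` → q <= 20 is True → val = 14
So val = 14

Answer: 14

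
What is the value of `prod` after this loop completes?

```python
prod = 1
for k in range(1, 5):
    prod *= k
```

4! = 24
`prod` takes the values: 1 → 2 → 6 → 24

Answer: 24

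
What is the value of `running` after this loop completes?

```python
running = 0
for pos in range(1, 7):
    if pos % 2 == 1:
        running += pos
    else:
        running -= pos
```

Add odd, subtract even
`running` takes the values: 0 → 1 → -1 → 2 → -2 → 3 → -3

Answer: -3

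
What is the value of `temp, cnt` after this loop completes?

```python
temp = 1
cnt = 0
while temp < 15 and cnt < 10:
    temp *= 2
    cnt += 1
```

Double until >= 15 or 10 iterations
`temp, cnt` takes the values: (1, 0) → (2, 0) → (2, 1) → (4, 1) → (4, 2) → (8, 2) → (8, 3) → (16, 3) → (16, 4)

Answer: 16, 4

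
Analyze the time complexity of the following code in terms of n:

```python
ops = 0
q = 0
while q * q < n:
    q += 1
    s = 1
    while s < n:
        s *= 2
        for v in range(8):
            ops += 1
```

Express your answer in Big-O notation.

Each loop level contributes: √n × log n × 1. Multiplying the contributions gives O(√n log n).

Answer: O(√n log n)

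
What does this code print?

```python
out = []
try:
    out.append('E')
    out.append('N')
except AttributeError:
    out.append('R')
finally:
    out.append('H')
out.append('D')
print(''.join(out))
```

Execution trace: 'E' (try body) → 'N' (try body, no exception) → 'H' (finally) → 'D' (after the try/except). Output: ENHD

Answer: ENHD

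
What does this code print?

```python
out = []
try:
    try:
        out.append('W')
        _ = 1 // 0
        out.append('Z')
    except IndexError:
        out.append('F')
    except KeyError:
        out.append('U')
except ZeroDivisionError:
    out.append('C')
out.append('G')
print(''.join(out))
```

Execution trace: 'W' (try body) → 'C' (outer except ZeroDivisionError) → 'G' (after the try/except). Output: WCG

Answer: WCG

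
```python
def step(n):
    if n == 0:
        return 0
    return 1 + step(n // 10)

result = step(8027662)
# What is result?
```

Count of digits of 8027662: 7

Answer: 7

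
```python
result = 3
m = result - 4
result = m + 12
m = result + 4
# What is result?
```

Trace:
`result = 3` → result = 3
`m = result - 4` → m = -1
`result = m + 12` → result = 11
`m = result + 4` → m = 15
So result = 11

Answer: 11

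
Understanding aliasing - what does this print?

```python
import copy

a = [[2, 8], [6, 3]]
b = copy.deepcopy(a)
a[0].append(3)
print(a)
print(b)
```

Key concept: deep copy is fully independent.
Step by step:
`a = [[2, 8], [6, 3]]` → a = [[2, 8], [6, 3]]
`b = copy.deepcopy(a)` → b = [[2, 8], [6, 3]]
`a[0].append(3)` → a = [[2, 8, 3], [6, 3]]
`print(a)` → prints [[2, 8, 3], [6, 3]]
`print(b)` → prints [[2, 8], [6, 3]]

Answer:
[[2, 8, 3], [6, 3]]
[[2, 8], [6, 3]]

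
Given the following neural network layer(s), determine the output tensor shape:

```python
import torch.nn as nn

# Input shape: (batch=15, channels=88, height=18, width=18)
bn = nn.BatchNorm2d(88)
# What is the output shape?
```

Input: (15, 88, 18, 18) -> Output: (15, 88, 18, 18)

Answer: (15, 88, 18, 18)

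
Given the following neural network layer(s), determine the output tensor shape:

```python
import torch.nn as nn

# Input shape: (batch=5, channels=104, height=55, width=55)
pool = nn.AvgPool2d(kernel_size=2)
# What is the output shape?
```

Input: (5, 104, 55, 55) -> Output: (5, 104, 27, 27)

Answer: (5, 104, 27, 27)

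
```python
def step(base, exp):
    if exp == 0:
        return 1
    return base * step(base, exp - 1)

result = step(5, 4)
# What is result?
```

step(5, 4) = 5 * 5 * 5 * 5 = 625

Answer: 625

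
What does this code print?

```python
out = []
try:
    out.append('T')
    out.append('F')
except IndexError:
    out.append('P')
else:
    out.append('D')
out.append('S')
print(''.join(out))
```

Execution trace: 'T' (try body) → 'F' (try body, no exception) → 'D' (else) → 'S' (after the try/except). Output: TFDS

Answer: TFDS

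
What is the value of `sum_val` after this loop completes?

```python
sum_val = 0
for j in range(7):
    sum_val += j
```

Sum of 0 to 6 = 21
`sum_val` takes the values: 0 → 1 → 3 → 6 → 10 → 15 → 21

Answer: 21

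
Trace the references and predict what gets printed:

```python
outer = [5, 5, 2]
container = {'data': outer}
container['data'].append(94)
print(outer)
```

Key concept: dict holds reference to list.
Step by step:
`outer = [5, 5, 2]` → outer = [5, 5, 2]
`container = {'data': outer}` → container = {'data': [5, 5, 2]}
`container['data'].append(94)` → outer = [5, 5, 2, 94]; container = {'data': [5, 5, 2, 94]}
`print(outer)` → prints [5, 5, 2, 94]

Answer: [5, 5, 2, 94]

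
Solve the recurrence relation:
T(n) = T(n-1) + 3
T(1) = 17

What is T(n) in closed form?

Unrolling: T(n) = T(1) + 3·(n-1) = 17 + 3(n-1) = 3n + 14.

Answer: T(n) = 3n + 14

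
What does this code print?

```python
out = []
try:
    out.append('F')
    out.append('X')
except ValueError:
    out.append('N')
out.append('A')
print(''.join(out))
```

Execution trace: 'F' (try body) → 'X' (try body, no exception) → 'A' (after the try/except). Output: FXA

Answer: FXA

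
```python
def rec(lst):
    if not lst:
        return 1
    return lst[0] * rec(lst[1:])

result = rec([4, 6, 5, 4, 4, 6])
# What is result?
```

Product over [4, 6, 5, 4, 4, 6] = 4 * 6 * 5 * 4 * 4 * 6 = 11520

Answer: 11520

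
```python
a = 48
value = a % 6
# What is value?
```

Trace:
`a = 48` → a = 48
`value = a % 6` → value = 0
So value = 0

Answer: 0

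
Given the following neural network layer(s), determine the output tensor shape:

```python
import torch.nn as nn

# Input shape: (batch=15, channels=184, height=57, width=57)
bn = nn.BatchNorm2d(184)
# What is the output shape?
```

Input: (15, 184, 57, 57) -> Output: (15, 184, 57, 57)

Answer: (15, 184, 57, 57)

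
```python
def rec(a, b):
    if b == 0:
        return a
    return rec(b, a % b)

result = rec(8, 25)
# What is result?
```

rec(8, 25) -> rec(25, 8) -> rec(8, 1) -> rec(1, 0) -> 1

Answer: 1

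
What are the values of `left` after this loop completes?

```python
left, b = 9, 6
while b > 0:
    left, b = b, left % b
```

GCD of 9 and 6
`left` takes the values: 9 → 6 → 3

Answer: 3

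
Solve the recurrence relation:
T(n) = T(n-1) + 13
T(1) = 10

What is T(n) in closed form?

Unrolling: T(n) = T(1) + 13·(n-1) = 10 + 13(n-1) = 13n - 3.

Answer: T(n) = 13n - 3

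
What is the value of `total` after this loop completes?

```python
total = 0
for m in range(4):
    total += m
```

Sum of 0 to 3 = 6
`total` takes the values: 0 → 1 → 3 → 6

Answer: 6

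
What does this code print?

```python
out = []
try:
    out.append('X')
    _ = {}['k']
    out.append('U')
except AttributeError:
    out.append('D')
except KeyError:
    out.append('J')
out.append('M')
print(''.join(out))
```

Execution trace: 'X' (try body) → 'J' (except KeyError) → 'M' (after the try/except). Output: XJM

Answer: XJM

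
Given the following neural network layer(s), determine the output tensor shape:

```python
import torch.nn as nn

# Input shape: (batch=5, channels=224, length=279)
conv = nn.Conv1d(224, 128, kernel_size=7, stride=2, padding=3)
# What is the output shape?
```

Input: (5, 224, 279) -> Output: (5, 128, 140)

Answer: (5, 128, 140)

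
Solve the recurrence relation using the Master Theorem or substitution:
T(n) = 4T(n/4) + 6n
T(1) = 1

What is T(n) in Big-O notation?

By Master Theorem: a=4, b=4, f(n)=6n. Since log_4(4) = 1 and f(n) = Θ(n^1), Case 2 applies. T(n) = O(n log n).

Answer: O(n log n)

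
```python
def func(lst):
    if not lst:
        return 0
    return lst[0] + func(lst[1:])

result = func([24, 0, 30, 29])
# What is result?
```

24 + 0 + 30 + 29 + 0 = 83

Answer: 83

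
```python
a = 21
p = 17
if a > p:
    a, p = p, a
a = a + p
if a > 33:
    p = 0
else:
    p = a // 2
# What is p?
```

Trace:
`a = 21` → a = 21
`p = 17` → p = 17
`if a > p: ...` → a > p is True → a = 17; p = 21
`a = a + p` → a = 38
`if a > 33: ...` → a > 33 is True → p = 0
So p = 0

Answer: 0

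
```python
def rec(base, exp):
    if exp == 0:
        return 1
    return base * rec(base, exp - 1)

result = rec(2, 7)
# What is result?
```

rec(2, 7) = 2 * 2 * 2 * 2 * 2 * 2 * 2 = 128

Answer: 128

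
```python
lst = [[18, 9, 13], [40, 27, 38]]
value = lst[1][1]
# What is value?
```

Trace:
`lst = [[18, 9, 13], [40, 27, 38]]` → lst = [[18, 9, 13], [40, 27, 38]]
`value = lst[1][1]` → value = 27
So value = 27

Answer: 27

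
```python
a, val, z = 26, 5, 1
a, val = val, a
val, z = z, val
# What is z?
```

Trace:
`a, val, z = 26, 5, 1` → a = 26; val = 5; z = 1
`a, val = val, a` → a = 5; val = 26
`val, z = z, val` → val = 1; z = 26
So z = 26

Answer: 26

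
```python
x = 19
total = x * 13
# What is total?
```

Trace:
`x = 19` → x = 19
`total = x * 13` → total = 247
So total = 247

Answer: 247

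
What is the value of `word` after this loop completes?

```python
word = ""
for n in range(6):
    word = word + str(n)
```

Concatenate digits 0 to 5
`word` takes the values: "" → "0" → "01" → "012" → "0123" → "01234" → "012345"

Answer: "012345"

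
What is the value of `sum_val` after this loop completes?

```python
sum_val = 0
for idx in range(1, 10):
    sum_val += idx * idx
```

Sum of squares 1² to 9² = 285
`sum_val` takes the values: 0 → 1 → 5 → 14 → 30 → 55 → 91 → 140 → 204 → 285

Answer: 285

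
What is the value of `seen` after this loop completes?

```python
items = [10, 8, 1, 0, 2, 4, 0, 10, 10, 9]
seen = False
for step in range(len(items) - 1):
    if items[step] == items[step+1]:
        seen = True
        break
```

Check consecutive duplicates in [10, 8, 1, 0, 2, 4, 0, 10, 10, 9]
`seen` takes the values: False → True

Answer: True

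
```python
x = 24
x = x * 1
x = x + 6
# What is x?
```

Trace:
`x = 24` → x = 24
`x = x * 1` → x = 24
`x = x + 6` → x = 30
So x = 30

Answer: 30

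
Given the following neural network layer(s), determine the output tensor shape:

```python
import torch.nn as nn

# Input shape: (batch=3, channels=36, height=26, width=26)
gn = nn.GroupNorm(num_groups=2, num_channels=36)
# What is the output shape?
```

Input: (3, 36, 26, 26) -> Output: (3, 36, 26, 26)

Answer: (3, 36, 26, 26)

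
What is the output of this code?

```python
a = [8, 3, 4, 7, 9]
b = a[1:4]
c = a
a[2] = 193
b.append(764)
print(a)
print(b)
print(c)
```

Key concept: slice vs alias.
Step by step:
`a = [8, 3, 4, 7, 9]` → a = [8, 3, 4, 7, 9]
`b = a[1:4]` → b = [3, 4, 7]
`c = a` → c = [8, 3, 4, 7, 9] (same object as a)
`a[2] = 193` → a = [8, 3, 193, 7, 9] (same object as c); c = [8, 3, 193, 7, 9] (same object as a)
`b.append(764)` → b = [3, 4, 7, 764]
`print(a)` → prints [8, 3, 193, 7, 9]
`print(b)` → prints [3, 4, 7, 764]
`print(c)` → prints [8, 3, 193, 7, 9]

Answer:
[8, 3, 193, 7, 9]
[3, 4, 7, 764]
[8, 3, 193, 7, 9]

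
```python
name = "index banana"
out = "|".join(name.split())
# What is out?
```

Trace:
`name = "index banana"` → name = 'index banana'
`out = "|".join(name.split())` → out = 'index|banana'
So out = 'index|banana'

Answer: 'index|banana'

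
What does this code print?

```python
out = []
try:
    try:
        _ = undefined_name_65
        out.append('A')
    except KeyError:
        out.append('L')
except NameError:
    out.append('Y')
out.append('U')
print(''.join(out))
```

Execution trace: 'Y' (outer except NameError) → 'U' (after the try/except). Output: YU

Answer: YU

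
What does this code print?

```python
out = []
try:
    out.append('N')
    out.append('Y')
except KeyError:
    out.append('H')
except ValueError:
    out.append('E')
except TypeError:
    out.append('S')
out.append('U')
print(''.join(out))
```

Execution trace: 'N' (try body) → 'Y' (try body, no exception) → 'U' (after the try/except). Output: NYU

Answer: NYU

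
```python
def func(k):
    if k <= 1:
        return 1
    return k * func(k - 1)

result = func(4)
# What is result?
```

func(4) = 4 * 3 * 2 * 1 = 24

Answer: 24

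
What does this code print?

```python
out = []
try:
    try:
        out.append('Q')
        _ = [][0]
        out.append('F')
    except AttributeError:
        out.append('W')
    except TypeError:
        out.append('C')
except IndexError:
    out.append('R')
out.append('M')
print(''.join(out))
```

Execution trace: 'Q' (try body) → 'R' (outer except IndexError) → 'M' (after the try/except). Output: QRM

Answer: QRM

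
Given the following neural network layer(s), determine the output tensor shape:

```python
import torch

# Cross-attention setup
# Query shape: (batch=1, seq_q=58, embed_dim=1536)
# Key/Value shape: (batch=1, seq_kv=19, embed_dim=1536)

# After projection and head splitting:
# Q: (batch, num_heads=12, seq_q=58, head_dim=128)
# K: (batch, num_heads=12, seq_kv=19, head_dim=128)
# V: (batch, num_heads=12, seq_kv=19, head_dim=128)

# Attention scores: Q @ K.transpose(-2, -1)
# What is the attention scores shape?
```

Input: (1, 58, 1536) -> Output: (1, 12, 58, 19)

Answer: (1, 12, 58, 19)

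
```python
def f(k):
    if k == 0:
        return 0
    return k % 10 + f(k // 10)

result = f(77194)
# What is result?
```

Sum of digits of 77194: 4 + 9 + 1 + 7 + 7 = 28

Answer: 28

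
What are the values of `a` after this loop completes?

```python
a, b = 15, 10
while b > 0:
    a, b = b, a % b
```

GCD of 15 and 10
`a` takes the values: 15 → 10 → 5

Answer: 5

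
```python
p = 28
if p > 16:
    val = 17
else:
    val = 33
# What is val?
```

Trace:
`p = 28` → p = 28
`if p > 16: ...` → p > 16 is True → val = 17
So val = 17

Answer: 17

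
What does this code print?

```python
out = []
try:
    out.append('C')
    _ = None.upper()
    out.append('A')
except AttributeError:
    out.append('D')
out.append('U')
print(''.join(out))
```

Execution trace: 'C' (try body) → 'D' (except AttributeError) → 'U' (after the try/except). Output: CDU

Answer: CDU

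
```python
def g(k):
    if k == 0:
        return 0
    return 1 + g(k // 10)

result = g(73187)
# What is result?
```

Count of digits of 73187: 5

Answer: 5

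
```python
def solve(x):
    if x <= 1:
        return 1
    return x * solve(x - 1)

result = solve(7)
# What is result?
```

solve(7) = 7 * 6 * 5 * 4 * 3 * 2 * 1 = 5040

Answer: 5040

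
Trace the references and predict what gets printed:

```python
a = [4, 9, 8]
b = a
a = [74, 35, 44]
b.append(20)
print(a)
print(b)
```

Key concept: rebinding vs mutation: a is rebound to a new list, b still points at the original.
Step by step:
`a = [4, 9, 8]` → a = [4, 9, 8]
`b = a` → b = [4, 9, 8] (same object as a)
`a = [74, 35, 44]` → a = [74, 35, 44]
`b.append(20)` → b = [4, 9, 8, 20]
`print(a)` → prints [74, 35, 44]
`print(b)` → prints [4, 9, 8, 20]

Answer:
[74, 35, 44]
[4, 9, 8, 20]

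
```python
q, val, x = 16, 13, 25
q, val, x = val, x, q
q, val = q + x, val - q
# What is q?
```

Trace:
`q, val, x = 16, 13, 25` → q = 16; val = 13; x = 25
`q, val, x = val, x, q` → q = 13; val = 25; x = 16
`q, val = q + x, val - q` → q = 29; val = 12
So q = 29

Answer: 29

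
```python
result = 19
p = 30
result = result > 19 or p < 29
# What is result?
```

Trace:
`result = 19` → result = 19
`p = 30` → p = 30
`result = result > 19 or p < 29` → result = False
So result = False

Answer: False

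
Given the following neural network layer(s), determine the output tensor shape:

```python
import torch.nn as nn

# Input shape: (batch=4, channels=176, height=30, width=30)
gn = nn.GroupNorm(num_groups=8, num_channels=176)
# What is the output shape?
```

Input: (4, 176, 30, 30) -> Output: (4, 176, 30, 30)

Answer: (4, 176, 30, 30)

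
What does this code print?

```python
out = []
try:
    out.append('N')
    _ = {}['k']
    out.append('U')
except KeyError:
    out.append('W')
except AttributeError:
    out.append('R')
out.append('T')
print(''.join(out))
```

Execution trace: 'N' (try body) → 'W' (except KeyError) → 'T' (after the try/except). Output: NWT

Answer: NWT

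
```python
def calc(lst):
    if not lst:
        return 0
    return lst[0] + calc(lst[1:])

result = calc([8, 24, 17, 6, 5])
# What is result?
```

8 + 24 + 17 + 6 + 5 + 0 = 60

Answer: 60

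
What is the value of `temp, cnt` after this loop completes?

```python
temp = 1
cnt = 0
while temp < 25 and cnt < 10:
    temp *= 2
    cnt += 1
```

Double until >= 25 or 10 iterations
`temp, cnt` takes the values: (1, 0) → (2, 0) → (2, 1) → (4, 1) → (4, 2) → (8, 2) → (8, 3) → (16, 3) → (16, 4) → (32, 4) → (32, 5)

Answer: 32, 5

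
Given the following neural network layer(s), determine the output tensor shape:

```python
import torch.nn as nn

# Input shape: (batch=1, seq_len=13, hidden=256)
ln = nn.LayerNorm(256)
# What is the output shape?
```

Input: (1, 13, 256) -> Output: (1, 13, 256)

Answer: (1, 13, 256)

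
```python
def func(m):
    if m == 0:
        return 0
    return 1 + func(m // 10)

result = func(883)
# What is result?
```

Count of digits of 883: 3

Answer: 3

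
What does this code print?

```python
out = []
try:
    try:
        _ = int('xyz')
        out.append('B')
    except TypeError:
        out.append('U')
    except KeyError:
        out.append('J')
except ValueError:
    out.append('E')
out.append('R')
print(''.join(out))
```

Execution trace: 'E' (outer except ValueError) → 'R' (after the try/except). Output: ER

Answer: ER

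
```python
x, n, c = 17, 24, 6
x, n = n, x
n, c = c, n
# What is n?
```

Trace:
`x, n, c = 17, 24, 6` → x = 17; n = 24; c = 6
`x, n = n, x` → x = 24; n = 17
`n, c = c, n` → n = 6; c = 17
So n = 6

Answer: 6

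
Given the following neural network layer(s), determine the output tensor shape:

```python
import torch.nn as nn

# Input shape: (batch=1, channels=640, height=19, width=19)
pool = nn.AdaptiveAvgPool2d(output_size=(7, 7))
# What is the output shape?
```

Input: (1, 640, 19, 19) -> Output: (1, 640, 7, 7)

Answer: (1, 640, 7, 7)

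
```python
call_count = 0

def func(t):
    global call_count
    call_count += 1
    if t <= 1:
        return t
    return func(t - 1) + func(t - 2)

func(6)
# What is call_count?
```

Calls(t) = 1 + Calls(t-1) + Calls(t-2); Calls(0)=Calls(1)=1. For t=6 this gives 25.

Answer: 25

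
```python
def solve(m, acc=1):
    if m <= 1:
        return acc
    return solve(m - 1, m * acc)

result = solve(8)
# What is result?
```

Accumulator trace (n, acc): (8, 1) -> (7, 8) -> (6, 56) -> (5, 336) -> (4, 1680) -> (3, 6720) -> (2, 20160) -> (1, 40320) -> return 40320

Answer: 40320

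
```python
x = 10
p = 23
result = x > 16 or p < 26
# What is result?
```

Trace:
`x = 10` → x = 10
`p = 23` → p = 23
`result = x > 16 or p < 26` → result = True
So result = True

Answer: True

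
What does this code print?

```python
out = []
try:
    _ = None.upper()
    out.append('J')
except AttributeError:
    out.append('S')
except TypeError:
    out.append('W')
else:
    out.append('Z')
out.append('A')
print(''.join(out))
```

Execution trace: 'S' (except AttributeError) → 'A' (after the try/except). Output: SA

Answer: SA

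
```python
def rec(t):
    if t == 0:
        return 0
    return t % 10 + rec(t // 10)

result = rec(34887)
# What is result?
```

Sum of digits of 34887: 7 + 8 + 8 + 4 + 3 = 30

Answer: 30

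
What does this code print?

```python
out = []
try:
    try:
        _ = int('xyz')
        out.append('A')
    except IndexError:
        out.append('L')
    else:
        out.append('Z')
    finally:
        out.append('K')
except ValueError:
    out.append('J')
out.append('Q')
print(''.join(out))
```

Execution trace: 'K' (finally) → 'J' (outer except ValueError) → 'Q' (after the try/except). Output: KJQ

Answer: KJQ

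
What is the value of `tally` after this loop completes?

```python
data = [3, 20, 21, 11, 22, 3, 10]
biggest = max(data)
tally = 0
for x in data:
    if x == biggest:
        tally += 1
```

Count of max value 22 in [3, 20, 21, 11, 22, 3, 10]
`tally` takes the values: 0 → 1

Answer: 1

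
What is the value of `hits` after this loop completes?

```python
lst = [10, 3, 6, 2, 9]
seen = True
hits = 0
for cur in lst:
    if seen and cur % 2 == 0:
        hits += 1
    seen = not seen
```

Count even values at even positions
`hits` takes the values: 0 → 1 → 2

Answer: 2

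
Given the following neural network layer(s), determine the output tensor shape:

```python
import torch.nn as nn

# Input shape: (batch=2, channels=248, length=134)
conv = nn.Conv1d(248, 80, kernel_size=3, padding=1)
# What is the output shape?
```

Input: (2, 248, 134) -> Output: (2, 80, 134)

Answer: (2, 80, 134)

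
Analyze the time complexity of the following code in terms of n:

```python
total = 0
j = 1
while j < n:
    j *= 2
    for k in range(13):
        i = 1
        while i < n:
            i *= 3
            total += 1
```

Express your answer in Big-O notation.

Each loop level contributes: log n × 1 × log n. Multiplying the contributions gives O(log² n).

Answer: O(log² n)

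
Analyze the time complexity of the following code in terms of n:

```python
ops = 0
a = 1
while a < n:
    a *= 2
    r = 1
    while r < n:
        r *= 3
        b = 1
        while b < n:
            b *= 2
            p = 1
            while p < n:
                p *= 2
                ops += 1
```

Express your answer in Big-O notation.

Each loop level contributes: log n × log n × log n × log n. Multiplying the contributions gives O(log^4 n).

Answer: O(log^4 n)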